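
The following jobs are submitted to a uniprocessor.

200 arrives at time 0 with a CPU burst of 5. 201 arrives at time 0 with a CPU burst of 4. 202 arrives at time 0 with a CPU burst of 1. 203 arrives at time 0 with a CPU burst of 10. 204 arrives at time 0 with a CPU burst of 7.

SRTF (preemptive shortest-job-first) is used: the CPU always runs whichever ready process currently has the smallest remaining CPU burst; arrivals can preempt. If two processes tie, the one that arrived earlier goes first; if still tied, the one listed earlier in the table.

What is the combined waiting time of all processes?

Schedule: | 202 0-1 | 201 1-5 | 200 5-10 | 204 10-17 | 203 17-27 |
Completion: 200=10  201=5  202=1  203=27  204=17
Turnaround (C−A): 200=10  201=5  202=1  203=27  204=17
Waiting = turnaround − burst: 200=5, 201=1, 202=0, 203=17, 204=10
Total waiting = 5 + 1 + 0 + 17 + 10 = 33

33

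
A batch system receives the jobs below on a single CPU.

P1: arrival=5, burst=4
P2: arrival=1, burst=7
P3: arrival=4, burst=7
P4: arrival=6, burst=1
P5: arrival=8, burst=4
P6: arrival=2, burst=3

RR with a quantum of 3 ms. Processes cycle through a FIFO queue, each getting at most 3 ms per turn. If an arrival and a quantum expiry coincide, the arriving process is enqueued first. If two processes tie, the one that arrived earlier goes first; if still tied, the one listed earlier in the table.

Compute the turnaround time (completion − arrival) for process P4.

Timeline: | idle 0-1 | P2 1-4 | P6 4-7 | P3 7-10 | P2 10-13 | P1 13-16 | P4 16-17 | P5 17-20 | P3 20-23 | P2 23-24 | P1 24-25 | P5 25-26 | P3 26-27 |
Completion: P1=25  P2=24  P3=27  P4=17  P5=26  P6=7
Turnaround (C−A): P1=20  P2=23  P3=23  P4=11  P5=18  P6=5
Turnaround(P4) = completion − arrival = 17 − 6 = 11

11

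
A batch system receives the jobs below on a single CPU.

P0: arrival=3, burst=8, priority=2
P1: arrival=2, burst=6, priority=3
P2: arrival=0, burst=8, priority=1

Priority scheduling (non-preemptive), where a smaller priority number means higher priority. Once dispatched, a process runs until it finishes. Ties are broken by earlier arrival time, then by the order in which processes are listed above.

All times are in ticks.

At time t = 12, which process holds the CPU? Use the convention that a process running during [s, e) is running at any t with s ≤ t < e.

P0

Schedule: | P2 0-8 | P0 8-16 | P1 16-22 |
Completion: P0=16  P1=22  P2=8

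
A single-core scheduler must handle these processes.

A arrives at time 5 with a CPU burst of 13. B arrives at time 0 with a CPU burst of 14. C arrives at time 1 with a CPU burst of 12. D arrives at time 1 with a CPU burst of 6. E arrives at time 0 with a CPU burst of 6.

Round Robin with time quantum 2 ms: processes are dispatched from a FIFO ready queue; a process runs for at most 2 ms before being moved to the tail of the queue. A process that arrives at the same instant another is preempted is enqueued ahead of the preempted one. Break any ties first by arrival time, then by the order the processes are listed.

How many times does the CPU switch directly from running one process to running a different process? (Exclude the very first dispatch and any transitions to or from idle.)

24

Schedule: | B 0-2 | E 2-4 | C 4-6 | D 6-8 | B 8-10 | E 10-12 | A 12-14 | C 14-16 | D 16-18 | B 18-20 | E 20-22 | A 22-24 | C 24-26 | D 26-28 | B 28-30 | A 30-32 | C 32-34 | B 34-36 | A 36-38 | C 38-40 | B 40-42 | A 42-44 | C 44-46 | B 46-48 | A 48-51 |
Completion: A=51  B=48  C=46  D=28  E=22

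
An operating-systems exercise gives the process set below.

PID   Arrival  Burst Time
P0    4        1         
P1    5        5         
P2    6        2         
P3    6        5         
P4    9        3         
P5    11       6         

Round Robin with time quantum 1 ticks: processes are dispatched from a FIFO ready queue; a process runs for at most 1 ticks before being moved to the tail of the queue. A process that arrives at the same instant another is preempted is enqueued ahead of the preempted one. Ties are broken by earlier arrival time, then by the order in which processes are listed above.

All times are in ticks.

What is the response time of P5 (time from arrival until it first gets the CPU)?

Gantt: | idle 0-4 | P0 4-5 | P1 5-6 | P2 6-7 | P3 7-8 | P1 8-9 | P2 9-10 | P3 10-11 | P4 11-12 | P1 12-13 | P5 13-14 | P3 14-15 | P4 15-16 | P1 16-17 | P5 17-18 | P3 18-19 | P4 19-20 | P1 20-21 | P5 21-22 | P3 22-23 | P5 23-26 |
Completion: P0=5  P1=21  P2=10  P3=23  P4=20  P5=26
Response(P5) = first start − arrival = 13 − 11 = 2

2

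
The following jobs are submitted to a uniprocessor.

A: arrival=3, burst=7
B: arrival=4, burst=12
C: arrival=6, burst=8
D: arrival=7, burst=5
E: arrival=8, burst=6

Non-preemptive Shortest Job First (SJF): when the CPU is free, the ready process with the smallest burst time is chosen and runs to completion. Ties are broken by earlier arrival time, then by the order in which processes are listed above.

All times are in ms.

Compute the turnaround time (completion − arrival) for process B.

Timeline: | idle 0-3 | A 3-10 | D 10-15 | E 15-21 | C 21-29 | B 29-41 |
Completion: A=10  B=41  C=29  D=15  E=21
Turnaround (C−A): A=7  B=37  C=23  D=8  E=13
Turnaround(B) = completion − arrival = 41 − 4 = 37

37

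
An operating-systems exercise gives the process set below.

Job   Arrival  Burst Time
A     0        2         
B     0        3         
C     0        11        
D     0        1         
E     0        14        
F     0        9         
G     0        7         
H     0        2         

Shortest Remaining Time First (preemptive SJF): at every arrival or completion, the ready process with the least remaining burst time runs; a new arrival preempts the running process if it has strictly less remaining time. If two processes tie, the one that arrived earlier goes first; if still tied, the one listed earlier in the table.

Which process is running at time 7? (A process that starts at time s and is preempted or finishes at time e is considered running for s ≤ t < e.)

B

Gantt: | D 0-1 | A 1-3 | H 3-5 | B 5-8 | G 8-15 | F 15-24 | C 24-35 | E 35-49 |
Completion: A=3  B=8  C=35  D=1  E=49  F=24  G=15  H=5
Turnaround (C−A): A=3  B=8  C=35  D=1  E=49  F=24  G=15  H=5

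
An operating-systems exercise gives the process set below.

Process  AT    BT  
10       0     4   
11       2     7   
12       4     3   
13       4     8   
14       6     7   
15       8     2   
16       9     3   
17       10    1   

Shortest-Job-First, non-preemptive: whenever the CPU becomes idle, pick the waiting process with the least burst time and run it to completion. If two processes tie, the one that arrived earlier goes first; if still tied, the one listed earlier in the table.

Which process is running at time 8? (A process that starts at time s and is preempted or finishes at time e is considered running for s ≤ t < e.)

11

Timeline: | 10 0-4 | 12 4-7 | 11 7-14 | 17 14-15 | 15 15-17 | 16 17-20 | 14 20-27 | 13 27-35 |
Completion: 10=4  11=14  12=7  13=35  14=27  15=17  16=20  17=15
Turnaround (C−A): 10=4  11=12  12=3  13=31  14=21  15=9  16=11  17=5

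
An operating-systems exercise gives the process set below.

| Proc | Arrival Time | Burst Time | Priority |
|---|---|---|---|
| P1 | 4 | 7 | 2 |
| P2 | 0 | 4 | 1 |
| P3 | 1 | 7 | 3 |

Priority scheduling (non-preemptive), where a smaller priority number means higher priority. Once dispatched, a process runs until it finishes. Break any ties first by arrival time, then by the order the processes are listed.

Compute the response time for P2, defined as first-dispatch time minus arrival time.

Schedule: | P2 0-4 | P1 4-11 | P3 11-18 |
Completion: P1=11  P2=4  P3=18
Turnaround (C−A): P1=7  P2=4  P3=17
Response(P2) = first start − arrival = 0 − 0 = 0

0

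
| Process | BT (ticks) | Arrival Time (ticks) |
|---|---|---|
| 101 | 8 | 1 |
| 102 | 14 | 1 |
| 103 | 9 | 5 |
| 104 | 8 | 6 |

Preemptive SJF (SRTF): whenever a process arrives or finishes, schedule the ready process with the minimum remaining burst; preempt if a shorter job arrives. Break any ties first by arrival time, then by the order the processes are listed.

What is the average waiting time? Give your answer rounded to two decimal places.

10.00

Timeline: | idle 0-1 | 101 1-9 | 104 9-17 | 103 17-26 | 102 26-40 |
Completion: 101=9  102=40  103=26  104=17
Turnaround (C−A): 101=8  102=39  103=21  104=11
Waiting times: 101=0, 102=25, 103=12, 104=3
Average waiting = (0+25+12+3) / 4 = 40/4 = 10.00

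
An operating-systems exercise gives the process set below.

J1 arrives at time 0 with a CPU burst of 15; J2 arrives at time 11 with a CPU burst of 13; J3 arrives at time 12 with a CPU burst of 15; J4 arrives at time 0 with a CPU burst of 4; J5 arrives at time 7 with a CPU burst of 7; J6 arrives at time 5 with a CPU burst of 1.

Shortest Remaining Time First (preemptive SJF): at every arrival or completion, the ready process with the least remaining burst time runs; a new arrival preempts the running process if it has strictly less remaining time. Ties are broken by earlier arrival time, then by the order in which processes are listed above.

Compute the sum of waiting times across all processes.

56

Schedule: | J4 0-4 | J1 4-5 | J6 5-6 | J1 6-7 | J5 7-14 | J1 14-27 | J2 27-40 | J3 40-55 |
Completion: J1=27  J2=40  J3=55  J4=4  J5=14  J6=6
Waiting = turnaround − burst: J1=12, J2=16, J3=28, J4=0, J5=0, J6=0
Total waiting = 12 + 16 + 28 + 0 + 0 + 0 = 56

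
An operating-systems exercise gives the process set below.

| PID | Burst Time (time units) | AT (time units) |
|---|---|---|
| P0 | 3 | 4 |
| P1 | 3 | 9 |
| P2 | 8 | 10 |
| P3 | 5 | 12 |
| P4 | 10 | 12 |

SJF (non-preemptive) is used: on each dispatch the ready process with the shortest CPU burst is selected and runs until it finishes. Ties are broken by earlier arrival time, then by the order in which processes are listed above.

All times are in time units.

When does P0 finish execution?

7

Timeline: | idle 0-4 | P0 4-7 | idle 7-9 | P1 9-12 | P3 12-17 | P2 17-25 | P4 25-35 |
Completion: P0=7  P1=12  P2=25  P3=17  P4=35
Turnaround (C−A): P0=3  P1=3  P2=15  P3=5  P4=23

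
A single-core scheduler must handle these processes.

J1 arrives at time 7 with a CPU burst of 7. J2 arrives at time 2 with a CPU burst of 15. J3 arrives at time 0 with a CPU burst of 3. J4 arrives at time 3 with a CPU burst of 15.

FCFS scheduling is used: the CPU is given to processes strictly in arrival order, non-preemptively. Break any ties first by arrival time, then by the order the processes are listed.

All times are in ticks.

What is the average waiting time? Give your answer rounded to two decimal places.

Timeline: | J3 0-3 | J2 3-18 | J4 18-33 | J1 33-40 |
Completion: J1=40  J2=18  J3=3  J4=33
Turnaround (C−A): J1=33  J2=16  J3=3  J4=30
Waiting times: J1=26, J2=1, J3=0, J4=15
Average waiting = (26+1+0+15) / 4 = 42/4 = 10.50

10.50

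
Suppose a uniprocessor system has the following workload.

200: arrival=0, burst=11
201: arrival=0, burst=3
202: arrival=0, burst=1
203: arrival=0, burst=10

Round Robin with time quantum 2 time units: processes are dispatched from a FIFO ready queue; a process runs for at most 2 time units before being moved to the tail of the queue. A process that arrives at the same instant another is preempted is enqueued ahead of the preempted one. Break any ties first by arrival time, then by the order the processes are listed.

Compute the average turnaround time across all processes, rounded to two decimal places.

Schedule: | 200 0-2 | 201 2-4 | 202 4-5 | 203 5-7 | 200 7-9 | 201 9-10 | 203 10-12 | 200 12-14 | 203 14-16 | 200 16-18 | 203 18-20 | 200 20-22 | 203 22-24 | 200 24-25 |
Completion: 200=25  201=10  202=5  203=24
Turnaround (C−A): 200=25  201=10  202=5  203=24
Turnaround times: 200=25, 201=10, 202=5, 203=24
Average turnaround = (25+10+5+24) / 4 = 64/4 = 16.00

16.00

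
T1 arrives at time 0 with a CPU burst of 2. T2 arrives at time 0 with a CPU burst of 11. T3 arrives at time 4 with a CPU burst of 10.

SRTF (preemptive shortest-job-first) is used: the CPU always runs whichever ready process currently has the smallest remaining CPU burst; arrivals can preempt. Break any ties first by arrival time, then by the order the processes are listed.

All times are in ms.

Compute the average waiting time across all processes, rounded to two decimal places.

Gantt: | T1 0-2 | T2 2-13 | T3 13-23 |
Completion: T1=2  T2=13  T3=23
Turnaround (C−A): T1=2  T2=13  T3=19
Waiting times: T1=0, T2=2, T3=9
Average waiting = (0+2+9) / 3 = 11/3 = 3.67

3.67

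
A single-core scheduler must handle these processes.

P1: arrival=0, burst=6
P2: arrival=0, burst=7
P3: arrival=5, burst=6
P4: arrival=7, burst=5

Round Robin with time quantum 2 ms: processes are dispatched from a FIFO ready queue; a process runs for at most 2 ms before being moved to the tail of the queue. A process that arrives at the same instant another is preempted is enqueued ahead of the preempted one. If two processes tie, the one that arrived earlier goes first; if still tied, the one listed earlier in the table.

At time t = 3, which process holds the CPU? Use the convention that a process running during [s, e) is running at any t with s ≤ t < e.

Gantt: | P1 0-2 | P2 2-4 | P1 4-6 | P2 6-8 | P3 8-10 | P1 10-12 | P4 12-14 | P2 14-16 | P3 16-18 | P4 18-20 | P2 20-21 | P3 21-23 | P4 23-24 |
Completion: P1=12  P2=21  P3=23  P4=24
Turnaround (C−A): P1=12  P2=21  P3=18  P4=17

P2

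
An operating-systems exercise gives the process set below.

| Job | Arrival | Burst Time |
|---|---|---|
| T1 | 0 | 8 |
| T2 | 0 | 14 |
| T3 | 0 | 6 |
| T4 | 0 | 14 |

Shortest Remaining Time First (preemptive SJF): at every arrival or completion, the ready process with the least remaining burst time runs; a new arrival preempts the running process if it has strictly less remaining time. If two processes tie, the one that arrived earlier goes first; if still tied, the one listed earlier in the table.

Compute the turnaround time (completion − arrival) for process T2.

28

Schedule: | T3 0-6 | T1 6-14 | T2 14-28 | T4 28-42 |
Completion: T1=14  T2=28  T3=6  T4=42
Turnaround (C−A): T1=14  T2=28  T3=6  T4=42
Turnaround(T2) = completion − arrival = 28 − 0 = 28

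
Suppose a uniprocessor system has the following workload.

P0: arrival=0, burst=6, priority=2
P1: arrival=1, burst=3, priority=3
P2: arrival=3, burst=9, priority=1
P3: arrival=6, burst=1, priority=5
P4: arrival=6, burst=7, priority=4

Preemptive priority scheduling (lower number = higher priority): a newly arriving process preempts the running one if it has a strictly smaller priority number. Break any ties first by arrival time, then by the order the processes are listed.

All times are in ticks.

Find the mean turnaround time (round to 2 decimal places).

Schedule: | P0 0-3 | P2 3-12 | P0 12-15 | P1 15-18 | P4 18-25 | P3 25-26 |
Completion: P0=15  P1=18  P2=12  P3=26  P4=25
Turnaround (C−A): P0=15  P1=17  P2=9  P3=20  P4=19
Turnaround times: P0=15, P1=17, P2=9, P3=20, P4=19
Average turnaround = (15+17+9+20+19) / 5 = 80/5 = 16.00

16.00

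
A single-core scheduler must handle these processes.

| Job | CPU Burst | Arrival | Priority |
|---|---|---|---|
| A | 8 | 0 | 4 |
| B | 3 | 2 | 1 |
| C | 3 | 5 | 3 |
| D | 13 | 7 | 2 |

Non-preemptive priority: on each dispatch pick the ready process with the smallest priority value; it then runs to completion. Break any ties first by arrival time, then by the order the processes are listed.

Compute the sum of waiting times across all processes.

Schedule: | A 0-8 | B 8-11 | D 11-24 | C 24-27 |
Completion: A=8  B=11  C=27  D=24
Turnaround (C−A): A=8  B=9  C=22  D=17
Waiting = turnaround − burst: A=0, B=6, C=19, D=4
Total waiting = 0 + 6 + 19 + 4 = 29

29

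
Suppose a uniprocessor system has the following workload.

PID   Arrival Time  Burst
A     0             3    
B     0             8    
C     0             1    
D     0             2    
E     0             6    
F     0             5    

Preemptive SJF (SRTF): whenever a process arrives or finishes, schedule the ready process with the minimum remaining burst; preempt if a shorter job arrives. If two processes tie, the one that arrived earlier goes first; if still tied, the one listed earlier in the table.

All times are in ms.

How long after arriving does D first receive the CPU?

Timeline: | C 0-1 | D 1-3 | A 3-6 | F 6-11 | E 11-17 | B 17-25 |
Completion: A=6  B=25  C=1  D=3  E=17  F=11
Response(D) = first start − arrival = 1 − 0 = 1

1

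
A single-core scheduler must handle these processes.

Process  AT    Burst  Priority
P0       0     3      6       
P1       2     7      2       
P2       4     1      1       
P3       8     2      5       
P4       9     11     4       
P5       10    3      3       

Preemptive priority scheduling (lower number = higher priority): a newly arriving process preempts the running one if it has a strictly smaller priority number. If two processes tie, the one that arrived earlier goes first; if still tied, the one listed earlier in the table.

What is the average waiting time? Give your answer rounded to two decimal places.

7.50

Schedule: | P0 0-2 | P1 2-4 | P2 4-5 | P1 5-10 | P5 10-13 | P4 13-24 | P3 24-26 | P0 26-27 |
Completion: P0=27  P1=10  P2=5  P3=26  P4=24  P5=13
Turnaround (C−A): P0=27  P1=8  P2=1  P3=18  P4=15  P5=3
Waiting times: P0=24, P1=1, P2=0, P3=16, P4=4, P5=0
Average waiting = (24+1+0+16+4+0) / 6 = 45/6 = 7.50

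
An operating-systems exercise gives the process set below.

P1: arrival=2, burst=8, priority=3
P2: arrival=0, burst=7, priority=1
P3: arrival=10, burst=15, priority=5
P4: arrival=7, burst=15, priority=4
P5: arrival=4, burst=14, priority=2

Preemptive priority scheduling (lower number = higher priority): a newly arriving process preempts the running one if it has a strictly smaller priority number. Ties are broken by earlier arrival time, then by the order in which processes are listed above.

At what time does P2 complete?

Schedule: | P2 0-7 | P5 7-21 | P1 21-29 | P4 29-44 | P3 44-59 |
Completion: P1=29  P2=7  P3=59  P4=44  P5=21
Turnaround (C−A): P1=27  P2=7  P3=49  P4=37  P5=17

7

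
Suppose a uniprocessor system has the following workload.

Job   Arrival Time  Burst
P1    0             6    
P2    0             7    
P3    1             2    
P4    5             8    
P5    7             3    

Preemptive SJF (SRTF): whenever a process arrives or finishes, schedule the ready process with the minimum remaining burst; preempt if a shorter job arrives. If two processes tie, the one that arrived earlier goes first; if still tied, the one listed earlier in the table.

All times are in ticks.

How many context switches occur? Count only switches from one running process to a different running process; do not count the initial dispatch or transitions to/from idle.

5

Timeline: | P1 0-1 | P3 1-3 | P1 3-8 | P5 8-11 | P2 11-18 | P4 18-26 |
Completion: P1=8  P2=18  P3=3  P4=26  P5=11
Turnaround (C−A): P1=8  P2=18  P3=2  P4=21  P5=4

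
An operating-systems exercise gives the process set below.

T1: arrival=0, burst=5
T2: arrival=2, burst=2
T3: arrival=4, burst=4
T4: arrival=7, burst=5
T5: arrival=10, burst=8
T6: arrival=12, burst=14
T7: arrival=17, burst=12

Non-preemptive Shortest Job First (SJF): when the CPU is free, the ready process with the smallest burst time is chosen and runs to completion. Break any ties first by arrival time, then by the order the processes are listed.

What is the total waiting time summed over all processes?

47

Gantt: | T1 0-5 | T2 5-7 | T3 7-11 | T4 11-16 | T5 16-24 | T7 24-36 | T6 36-50 |
Completion: T1=5  T2=7  T3=11  T4=16  T5=24  T6=50  T7=36
Waiting = turnaround − burst: T1=0, T2=3, T3=3, T4=4, T5=6, T6=24, T7=7
Total waiting = 0 + 3 + 3 + 4 + 6 + 24 + 7 = 47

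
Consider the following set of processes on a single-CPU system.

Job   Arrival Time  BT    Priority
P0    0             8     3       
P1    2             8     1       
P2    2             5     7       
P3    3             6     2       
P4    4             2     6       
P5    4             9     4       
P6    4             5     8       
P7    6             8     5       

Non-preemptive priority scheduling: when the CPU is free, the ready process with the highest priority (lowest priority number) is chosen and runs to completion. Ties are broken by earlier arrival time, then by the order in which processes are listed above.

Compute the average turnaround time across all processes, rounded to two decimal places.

Timeline: | P0 0-8 | P1 8-16 | P3 16-22 | P5 22-31 | P7 31-39 | P4 39-41 | P2 41-46 | P6 46-51 |
Completion: P0=8  P1=16  P2=46  P3=22  P4=41  P5=31  P6=51  P7=39
Turnaround times: P0=8, P1=14, P2=44, P3=19, P4=37, P5=27, P6=47, P7=33
Average turnaround = (8+14+44+19+37+27+47+33) / 8 = 229/8 = 28.63

28.63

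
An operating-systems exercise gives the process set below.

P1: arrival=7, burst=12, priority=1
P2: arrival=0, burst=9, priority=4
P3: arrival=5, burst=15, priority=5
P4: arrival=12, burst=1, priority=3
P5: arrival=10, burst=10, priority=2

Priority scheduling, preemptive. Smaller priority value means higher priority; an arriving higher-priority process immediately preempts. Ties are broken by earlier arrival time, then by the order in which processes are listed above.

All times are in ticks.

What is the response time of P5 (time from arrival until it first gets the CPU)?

Gantt: | P2 0-7 | P1 7-19 | P5 19-29 | P4 29-30 | P2 30-32 | P3 32-47 |
Completion: P1=19  P2=32  P3=47  P4=30  P5=29
Response(P5) = first start − arrival = 19 − 10 = 9

9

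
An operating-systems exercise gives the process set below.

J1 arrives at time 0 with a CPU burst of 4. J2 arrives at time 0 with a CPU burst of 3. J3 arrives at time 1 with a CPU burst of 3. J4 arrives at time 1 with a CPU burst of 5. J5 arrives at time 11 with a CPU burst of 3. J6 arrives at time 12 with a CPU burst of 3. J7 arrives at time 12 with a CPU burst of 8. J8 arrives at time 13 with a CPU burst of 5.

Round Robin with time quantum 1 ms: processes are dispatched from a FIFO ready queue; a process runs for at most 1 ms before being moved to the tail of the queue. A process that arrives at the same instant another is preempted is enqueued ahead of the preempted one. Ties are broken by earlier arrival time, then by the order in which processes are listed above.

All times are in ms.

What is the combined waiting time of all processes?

Timeline: | J1 0-1 | J2 1-2 | J3 2-3 | J4 3-4 | J1 4-5 | J2 5-6 | J3 6-7 | J4 7-8 | J1 8-9 | J2 9-10 | J3 10-11 | J4 11-12 | J1 12-13 | J5 13-14 | J6 14-15 | J7 15-16 | J4 16-17 | J8 17-18 | J5 18-19 | J6 19-20 | J7 20-21 | J4 21-22 | J8 22-23 | J5 23-24 | J6 24-25 | J7 25-26 | J8 26-27 | J7 27-28 | J8 28-29 | J7 29-30 | J8 30-31 | J7 31-34 |
Completion: J1=13  J2=10  J3=11  J4=22  J5=24  J6=25  J7=34  J8=31
Turnaround (C−A): J1=13  J2=10  J3=10  J4=21  J5=13  J6=13  J7=22  J8=18
Waiting = turnaround − burst: J1=9, J2=7, J3=7, J4=16, J5=10, J6=10, J7=14, J8=13
Total waiting = 9 + 7 + 7 + 16 + 10 + 10 + 14 + 13 = 86

86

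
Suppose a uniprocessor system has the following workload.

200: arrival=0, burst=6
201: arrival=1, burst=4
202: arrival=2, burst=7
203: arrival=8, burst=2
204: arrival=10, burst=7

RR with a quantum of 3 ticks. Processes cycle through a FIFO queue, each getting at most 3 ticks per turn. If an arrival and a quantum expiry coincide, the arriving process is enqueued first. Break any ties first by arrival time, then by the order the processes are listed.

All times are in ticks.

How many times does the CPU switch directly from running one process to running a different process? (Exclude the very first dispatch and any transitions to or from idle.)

Schedule: | 200 0-3 | 201 3-6 | 202 6-9 | 200 9-12 | 201 12-13 | 203 13-15 | 202 15-18 | 204 18-21 | 202 21-22 | 204 22-26 |
Completion: 200=12  201=13  202=22  203=15  204=26
Turnaround (C−A): 200=12  201=12  202=20  203=7  204=16

9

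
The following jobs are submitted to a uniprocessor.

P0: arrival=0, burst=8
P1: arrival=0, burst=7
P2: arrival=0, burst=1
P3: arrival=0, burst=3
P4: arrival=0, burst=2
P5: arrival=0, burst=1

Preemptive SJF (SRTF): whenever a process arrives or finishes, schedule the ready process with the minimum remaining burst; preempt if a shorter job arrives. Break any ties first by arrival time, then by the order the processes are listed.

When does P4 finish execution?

Schedule: | P2 0-1 | P5 1-2 | P4 2-4 | P3 4-7 | P1 7-14 | P0 14-22 |
Completion: P0=22  P1=14  P2=1  P3=7  P4=4  P5=2
Turnaround (C−A): P0=22  P1=14  P2=1  P3=7  P4=4  P5=2

4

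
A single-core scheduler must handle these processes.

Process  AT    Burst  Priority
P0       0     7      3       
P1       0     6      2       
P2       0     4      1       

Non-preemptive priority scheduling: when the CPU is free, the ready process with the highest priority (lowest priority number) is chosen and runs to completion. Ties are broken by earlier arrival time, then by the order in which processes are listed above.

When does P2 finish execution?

Gantt: | P2 0-4 | P1 4-10 | P0 10-17 |
Completion: P0=17  P1=10  P2=4
Turnaround (C−A): P0=17  P1=10  P2=4

4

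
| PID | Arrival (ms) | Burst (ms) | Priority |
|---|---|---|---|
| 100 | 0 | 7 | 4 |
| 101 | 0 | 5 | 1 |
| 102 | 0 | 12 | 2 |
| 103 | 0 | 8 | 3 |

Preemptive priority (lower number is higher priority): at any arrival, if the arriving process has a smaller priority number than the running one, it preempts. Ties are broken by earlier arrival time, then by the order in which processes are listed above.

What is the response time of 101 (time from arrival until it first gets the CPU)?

Schedule: | 101 0-5 | 102 5-17 | 103 17-25 | 100 25-32 |
Completion: 100=32  101=5  102=17  103=25
Response(101) = first start − arrival = 0 − 0 = 0

0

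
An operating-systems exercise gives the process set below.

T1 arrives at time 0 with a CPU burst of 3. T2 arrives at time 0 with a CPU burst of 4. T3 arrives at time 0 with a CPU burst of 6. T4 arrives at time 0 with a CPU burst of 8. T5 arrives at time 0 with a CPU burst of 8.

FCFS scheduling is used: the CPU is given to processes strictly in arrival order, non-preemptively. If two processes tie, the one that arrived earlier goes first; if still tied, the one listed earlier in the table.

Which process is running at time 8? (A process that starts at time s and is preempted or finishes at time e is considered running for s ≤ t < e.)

Schedule: | T1 0-3 | T2 3-7 | T3 7-13 | T4 13-21 | T5 21-29 |
Completion: T1=3  T2=7  T3=13  T4=21  T5=29
Turnaround (C−A): T1=3  T2=7  T3=13  T4=21  T5=29

T3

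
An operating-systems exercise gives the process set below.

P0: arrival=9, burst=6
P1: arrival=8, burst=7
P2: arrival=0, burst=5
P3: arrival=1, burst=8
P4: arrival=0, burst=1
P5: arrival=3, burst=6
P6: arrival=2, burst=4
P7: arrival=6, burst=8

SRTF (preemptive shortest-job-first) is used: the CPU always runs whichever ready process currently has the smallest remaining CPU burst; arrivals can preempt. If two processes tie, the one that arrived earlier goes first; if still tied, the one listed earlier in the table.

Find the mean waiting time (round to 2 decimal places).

Schedule: | P4 0-1 | P2 1-6 | P6 6-10 | P5 10-16 | P0 16-22 | P1 22-29 | P3 29-37 | P7 37-45 |
Completion: P0=22  P1=29  P2=6  P3=37  P4=1  P5=16  P6=10  P7=45
Turnaround (C−A): P0=13  P1=21  P2=6  P3=36  P4=1  P5=13  P6=8  P7=39
Waiting times: P0=7, P1=14, P2=1, P3=28, P4=0, P5=7, P6=4, P7=31
Average waiting = (7+14+1+28+0+7+4+31) / 8 = 92/8 = 11.50

11.50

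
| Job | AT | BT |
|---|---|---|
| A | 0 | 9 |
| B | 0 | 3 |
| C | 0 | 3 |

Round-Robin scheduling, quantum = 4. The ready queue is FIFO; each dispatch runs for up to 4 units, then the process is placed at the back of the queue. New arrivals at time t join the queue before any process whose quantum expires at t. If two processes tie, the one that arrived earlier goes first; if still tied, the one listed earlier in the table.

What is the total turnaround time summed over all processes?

Timeline: | A 0-4 | B 4-7 | C 7-10 | A 10-15 |
Completion: A=15  B=7  C=10
Turnaround (C−A): A=15  B=7  C=10
Turnaround = completion − arrival: A=15, B=7, C=10
Total turnaround = 15 + 7 + 10 = 32

32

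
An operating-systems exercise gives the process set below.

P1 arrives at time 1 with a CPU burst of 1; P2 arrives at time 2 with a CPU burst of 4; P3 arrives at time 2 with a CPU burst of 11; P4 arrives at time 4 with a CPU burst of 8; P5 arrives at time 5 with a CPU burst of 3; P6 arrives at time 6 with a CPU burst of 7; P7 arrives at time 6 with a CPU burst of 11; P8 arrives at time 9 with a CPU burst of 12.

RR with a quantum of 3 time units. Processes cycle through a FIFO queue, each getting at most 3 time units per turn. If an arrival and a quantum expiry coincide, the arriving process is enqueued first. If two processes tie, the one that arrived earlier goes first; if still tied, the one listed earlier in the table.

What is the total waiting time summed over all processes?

191

Schedule: | idle 0-1 | P1 1-2 | P2 2-5 | P3 5-8 | P4 8-11 | P5 11-14 | P2 14-15 | P6 15-18 | P7 18-21 | P3 21-24 | P8 24-27 | P4 27-30 | P6 30-33 | P7 33-36 | P3 36-39 | P8 39-42 | P4 42-44 | P6 44-45 | P7 45-48 | P3 48-50 | P8 50-53 | P7 53-55 | P8 55-58 |
Completion: P1=2  P2=15  P3=50  P4=44  P5=14  P6=45  P7=55  P8=58
Waiting = turnaround − burst: P1=0, P2=9, P3=37, P4=32, P5=6, P6=32, P7=38, P8=37
Total waiting = 0 + 9 + 37 + 32 + 6 + 32 + 38 + 37 = 191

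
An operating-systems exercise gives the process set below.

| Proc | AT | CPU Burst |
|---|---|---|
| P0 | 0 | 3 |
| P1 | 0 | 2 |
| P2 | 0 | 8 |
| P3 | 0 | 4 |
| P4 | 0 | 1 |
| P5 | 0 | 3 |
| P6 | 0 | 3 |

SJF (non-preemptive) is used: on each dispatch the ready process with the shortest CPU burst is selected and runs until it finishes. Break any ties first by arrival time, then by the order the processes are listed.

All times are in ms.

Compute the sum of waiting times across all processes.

Timeline: | P4 0-1 | P1 1-3 | P0 3-6 | P5 6-9 | P6 9-12 | P3 12-16 | P2 16-24 |
Completion: P0=6  P1=3  P2=24  P3=16  P4=1  P5=9  P6=12
Waiting = turnaround − burst: P0=3, P1=1, P2=16, P3=12, P4=0, P5=6, P6=9
Total waiting = 3 + 1 + 16 + 12 + 0 + 6 + 9 = 47

47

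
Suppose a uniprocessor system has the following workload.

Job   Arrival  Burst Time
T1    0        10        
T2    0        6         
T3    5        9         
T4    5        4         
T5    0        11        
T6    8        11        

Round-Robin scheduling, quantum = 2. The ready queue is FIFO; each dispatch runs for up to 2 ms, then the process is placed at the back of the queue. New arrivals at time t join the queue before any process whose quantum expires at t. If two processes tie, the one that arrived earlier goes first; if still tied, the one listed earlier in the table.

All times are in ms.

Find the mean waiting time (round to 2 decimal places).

Timeline: | T1 0-2 | T2 2-4 | T5 4-6 | T1 6-8 | T2 8-10 | T3 10-12 | T4 12-14 | T5 14-16 | T6 16-18 | T1 18-20 | T2 20-22 | T3 22-24 | T4 24-26 | T5 26-28 | T6 28-30 | T1 30-32 | T3 32-34 | T5 34-36 | T6 36-38 | T1 38-40 | T3 40-42 | T5 42-44 | T6 44-46 | T3 46-47 | T5 47-48 | T6 48-51 |
Completion: T1=40  T2=22  T3=47  T4=26  T5=48  T6=51
Turnaround (C−A): T1=40  T2=22  T3=42  T4=21  T5=48  T6=43
Waiting times: T1=30, T2=16, T3=33, T4=17, T5=37, T6=32
Average waiting = (30+16+33+17+37+32) / 6 = 165/6 = 27.50

27.50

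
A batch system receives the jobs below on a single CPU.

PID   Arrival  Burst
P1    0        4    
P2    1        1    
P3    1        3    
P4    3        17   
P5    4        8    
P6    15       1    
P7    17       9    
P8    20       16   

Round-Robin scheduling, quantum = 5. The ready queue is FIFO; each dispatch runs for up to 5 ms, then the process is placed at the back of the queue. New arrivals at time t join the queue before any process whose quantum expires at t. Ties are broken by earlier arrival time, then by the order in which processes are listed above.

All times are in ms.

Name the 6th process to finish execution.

P7

Gantt: | P1 0-4 | P2 4-5 | P3 5-8 | P4 8-13 | P5 13-18 | P4 18-23 | P6 23-24 | P7 24-29 | P5 29-32 | P8 32-37 | P4 37-42 | P7 42-46 | P8 46-51 | P4 51-53 | P8 53-59 |
Completion: P1=4  P2=5  P3=8  P4=53  P5=32  P6=24  P7=46  P8=59
Finish order: P1 → P2 → P3 → P6 → P5 → P7 → P4 → P8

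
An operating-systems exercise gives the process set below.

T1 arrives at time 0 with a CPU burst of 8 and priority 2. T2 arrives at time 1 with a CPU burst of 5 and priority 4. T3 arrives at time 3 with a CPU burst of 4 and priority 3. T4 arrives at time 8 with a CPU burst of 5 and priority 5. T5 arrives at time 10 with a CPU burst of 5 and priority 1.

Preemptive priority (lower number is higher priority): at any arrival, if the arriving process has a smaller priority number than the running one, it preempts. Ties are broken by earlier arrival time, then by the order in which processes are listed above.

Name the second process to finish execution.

Gantt: | T1 0-8 | T3 8-10 | T5 10-15 | T3 15-17 | T2 17-22 | T4 22-27 |
Completion: T1=8  T2=22  T3=17  T4=27  T5=15
Finish order: T1 → T5 → T3 → T2 → T4

T5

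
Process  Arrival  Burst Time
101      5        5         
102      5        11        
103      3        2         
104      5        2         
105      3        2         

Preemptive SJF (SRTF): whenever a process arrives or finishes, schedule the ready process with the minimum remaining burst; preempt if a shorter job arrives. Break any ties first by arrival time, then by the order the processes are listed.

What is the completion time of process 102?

25

Gantt: | idle 0-3 | 103 3-5 | 105 5-7 | 104 7-9 | 101 9-14 | 102 14-25 |
Completion: 101=14  102=25  103=5  104=9  105=7
Turnaround (C−A): 101=9  102=20  103=2  104=4  105=4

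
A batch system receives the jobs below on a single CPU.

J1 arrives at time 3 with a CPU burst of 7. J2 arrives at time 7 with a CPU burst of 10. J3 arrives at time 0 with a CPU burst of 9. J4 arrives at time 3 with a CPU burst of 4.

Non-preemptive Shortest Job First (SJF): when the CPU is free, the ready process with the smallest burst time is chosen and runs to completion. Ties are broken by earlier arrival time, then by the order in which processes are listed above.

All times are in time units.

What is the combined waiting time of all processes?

29

Schedule: | J3 0-9 | J4 9-13 | J1 13-20 | J2 20-30 |
Completion: J1=20  J2=30  J3=9  J4=13
Turnaround (C−A): J1=17  J2=23  J3=9  J4=10
Waiting = turnaround − burst: J1=10, J2=13, J3=0, J4=6
Total waiting = 10 + 13 + 0 + 6 = 29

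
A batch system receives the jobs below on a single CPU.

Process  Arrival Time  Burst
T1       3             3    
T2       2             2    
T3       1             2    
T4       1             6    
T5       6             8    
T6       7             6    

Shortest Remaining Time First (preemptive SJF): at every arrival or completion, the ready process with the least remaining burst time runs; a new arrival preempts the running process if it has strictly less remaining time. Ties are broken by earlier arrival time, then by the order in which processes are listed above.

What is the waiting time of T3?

Schedule: | idle 0-1 | T3 1-3 | T2 3-5 | T1 5-8 | T4 8-14 | T6 14-20 | T5 20-28 |
Completion: T1=8  T2=5  T3=3  T4=14  T5=28  T6=20
Waiting(T3) = turnaround − burst = 2 − 2 = 0

0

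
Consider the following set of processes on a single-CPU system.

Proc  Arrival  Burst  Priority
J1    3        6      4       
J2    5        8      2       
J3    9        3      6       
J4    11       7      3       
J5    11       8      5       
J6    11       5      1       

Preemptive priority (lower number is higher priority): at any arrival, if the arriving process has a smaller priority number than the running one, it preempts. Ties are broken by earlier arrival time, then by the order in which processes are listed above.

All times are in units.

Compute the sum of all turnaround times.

115

Schedule: | idle 0-3 | J1 3-5 | J2 5-11 | J6 11-16 | J2 16-18 | J4 18-25 | J1 25-29 | J5 29-37 | J3 37-40 |
Completion: J1=29  J2=18  J3=40  J4=25  J5=37  J6=16
Turnaround (C−A): J1=26  J2=13  J3=31  J4=14  J5=26  J6=5
Turnaround = completion − arrival: J1=26, J2=13, J3=31, J4=14, J5=26, J6=5
Total turnaround = 26 + 13 + 31 + 14 + 26 + 5 = 115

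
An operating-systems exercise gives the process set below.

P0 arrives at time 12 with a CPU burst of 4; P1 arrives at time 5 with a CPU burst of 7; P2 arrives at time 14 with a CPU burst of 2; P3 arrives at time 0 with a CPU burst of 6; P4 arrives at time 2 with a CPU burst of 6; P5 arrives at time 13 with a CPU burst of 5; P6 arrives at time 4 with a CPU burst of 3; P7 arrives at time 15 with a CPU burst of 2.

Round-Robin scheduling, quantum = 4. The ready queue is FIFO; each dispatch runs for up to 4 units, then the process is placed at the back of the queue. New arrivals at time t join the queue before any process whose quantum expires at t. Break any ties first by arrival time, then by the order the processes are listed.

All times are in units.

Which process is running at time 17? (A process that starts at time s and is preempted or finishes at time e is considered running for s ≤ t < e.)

Gantt: | P3 0-4 | P4 4-8 | P6 8-11 | P3 11-13 | P1 13-17 | P4 17-19 | P0 19-23 | P5 23-27 | P2 27-29 | P7 29-31 | P1 31-34 | P5 34-35 |
Completion: P0=23  P1=34  P2=29  P3=13  P4=19  P5=35  P6=11  P7=31

P4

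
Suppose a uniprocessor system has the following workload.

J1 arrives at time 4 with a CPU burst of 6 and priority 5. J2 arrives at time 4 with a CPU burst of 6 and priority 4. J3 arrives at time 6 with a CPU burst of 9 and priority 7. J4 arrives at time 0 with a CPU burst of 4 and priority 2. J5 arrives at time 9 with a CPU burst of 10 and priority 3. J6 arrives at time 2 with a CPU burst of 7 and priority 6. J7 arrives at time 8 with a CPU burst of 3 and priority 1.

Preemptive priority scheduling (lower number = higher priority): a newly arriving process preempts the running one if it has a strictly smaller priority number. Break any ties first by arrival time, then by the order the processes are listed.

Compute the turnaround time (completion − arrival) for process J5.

12

Schedule: | J4 0-4 | J2 4-8 | J7 8-11 | J5 11-21 | J2 21-23 | J1 23-29 | J6 29-36 | J3 36-45 |
Completion: J1=29  J2=23  J3=45  J4=4  J5=21  J6=36  J7=11
Turnaround (C−A): J1=25  J2=19  J3=39  J4=4  J5=12  J6=34  J7=3
Turnaround(J5) = completion − arrival = 21 − 9 = 12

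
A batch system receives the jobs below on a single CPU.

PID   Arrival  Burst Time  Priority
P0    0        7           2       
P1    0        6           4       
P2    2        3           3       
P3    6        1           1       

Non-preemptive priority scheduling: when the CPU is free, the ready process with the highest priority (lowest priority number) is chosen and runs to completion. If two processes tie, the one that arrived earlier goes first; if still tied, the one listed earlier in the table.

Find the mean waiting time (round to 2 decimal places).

4.50

Schedule: | P0 0-7 | P3 7-8 | P2 8-11 | P1 11-17 |
Completion: P0=7  P1=17  P2=11  P3=8
Waiting times: P0=0, P1=11, P2=6, P3=1
Average waiting = (0+11+6+1) / 4 = 18/4 = 4.50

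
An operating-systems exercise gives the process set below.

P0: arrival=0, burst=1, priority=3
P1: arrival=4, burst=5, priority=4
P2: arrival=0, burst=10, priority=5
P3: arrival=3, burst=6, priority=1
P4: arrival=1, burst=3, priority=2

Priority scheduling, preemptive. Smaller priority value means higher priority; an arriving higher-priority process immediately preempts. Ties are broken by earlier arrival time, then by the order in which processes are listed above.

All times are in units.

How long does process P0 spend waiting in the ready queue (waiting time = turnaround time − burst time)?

Schedule: | P0 0-1 | P4 1-3 | P3 3-9 | P4 9-10 | P1 10-15 | P2 15-25 |
Completion: P0=1  P1=15  P2=25  P3=9  P4=10
Turnaround (C−A): P0=1  P1=11  P2=25  P3=6  P4=9
Waiting(P0) = turnaround − burst = 1 − 1 = 0

0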